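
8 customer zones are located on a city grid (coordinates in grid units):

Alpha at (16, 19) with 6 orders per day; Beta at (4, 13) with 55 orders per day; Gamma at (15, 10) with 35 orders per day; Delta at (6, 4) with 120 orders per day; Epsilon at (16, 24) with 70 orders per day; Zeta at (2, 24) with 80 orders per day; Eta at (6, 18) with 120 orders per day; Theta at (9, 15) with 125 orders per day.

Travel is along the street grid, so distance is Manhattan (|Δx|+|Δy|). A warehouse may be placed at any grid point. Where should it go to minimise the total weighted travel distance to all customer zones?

Manhattan distance separates: Σwᵢ(|x−xᵢ|+|y−yᵢ|) = Σwᵢ|x−xᵢ| + Σwᵢ|y−yᵢ|, so x and y are optimised independently as 1-D weighted medians.
Total weight W = 611; half = 305.5.
x-coordinate, sorted with cumulative weight:
  x=2 (Zeta, w=80) cum 80
  x=4 (Beta, w=55) cum 135
  x=6 (Delta, w=120) cum 255
  x=6 (Eta, w=120) cum 375  ← median
  x=9 (Theta, w=125) cum 500
  x=15 (Gamma, w=35) cum 535
  x=16 (Alpha, w=6) cum 541
  x=16 (Epsilon, w=70) cum 611
⇒ x* = 6
y-coordinate, sorted with cumulative weight:
  y=4 (Delta, w=120) cum 120
  y=10 (Gamma, w=35) cum 155
  y=13 (Beta, w=55) cum 210
  y=15 (Theta, w=125) cum 335  ← median
  y=18 (Eta, w=120) cum 455
  y=19 (Alpha, w=6) cum 461
  y=24 (Epsilon, w=70) cum 531
  y=24 (Zeta, w=80) cum 611
⇒ y* = 15

(6, 15)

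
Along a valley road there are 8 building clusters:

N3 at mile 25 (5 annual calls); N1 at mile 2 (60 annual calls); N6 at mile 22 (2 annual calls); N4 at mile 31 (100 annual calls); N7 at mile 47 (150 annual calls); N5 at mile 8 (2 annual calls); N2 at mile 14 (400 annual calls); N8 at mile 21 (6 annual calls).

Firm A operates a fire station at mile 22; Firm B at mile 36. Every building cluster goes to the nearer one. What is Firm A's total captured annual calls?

The indifferent point is the midpoint (22+36)/2 = 29; building clusters left of it (closer to Firm A at 22) go to Firm A, those right go to Firm B.
  N1 at 2 (w=60) → Firm A
  N5 at 8 (w=2) → Firm A
  N2 at 14 (w=400) → Firm A
  N8 at 21 (w=6) → Firm A
  N6 at 22 (w=2) → Firm A
  N3 at 25 (w=5) → Firm A
  N4 at 31 (w=100) → Firm B
  N7 at 47 (w=150) → Firm B
Firm A captures 475; Firm B captures 250.

475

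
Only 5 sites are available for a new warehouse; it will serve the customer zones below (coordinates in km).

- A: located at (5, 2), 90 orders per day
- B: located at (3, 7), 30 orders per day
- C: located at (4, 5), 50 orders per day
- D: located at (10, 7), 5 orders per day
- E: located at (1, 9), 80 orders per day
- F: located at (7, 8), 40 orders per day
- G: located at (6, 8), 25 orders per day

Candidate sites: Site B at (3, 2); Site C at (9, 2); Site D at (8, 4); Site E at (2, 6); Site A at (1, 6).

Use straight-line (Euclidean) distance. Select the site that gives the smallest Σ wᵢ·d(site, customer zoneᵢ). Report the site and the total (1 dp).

Total weighted distance at each candidate:
  Site B (3, 2): total = 1569.7
  Site C (9, 2): total = 2182.4
  Site D (8, 4): total = 1688.5
  Site E (2, 6): total = 1224.7
  Site A (1, 6): total = 1407.2
Minimum is at Site E with total 1224.7 km.

Site E, total 1224.7 km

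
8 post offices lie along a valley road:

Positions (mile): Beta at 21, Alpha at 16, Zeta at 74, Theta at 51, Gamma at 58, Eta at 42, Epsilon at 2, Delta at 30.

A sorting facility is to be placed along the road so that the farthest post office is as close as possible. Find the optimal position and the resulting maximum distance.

The 1-center on a line is the midpoint of the two extreme points: leftmost at 2, rightmost at 74.
Optimal location = (2 + 74)/2 = 38; maximum distance = (74 − 2)/2 = 36.

location 38, max distance 36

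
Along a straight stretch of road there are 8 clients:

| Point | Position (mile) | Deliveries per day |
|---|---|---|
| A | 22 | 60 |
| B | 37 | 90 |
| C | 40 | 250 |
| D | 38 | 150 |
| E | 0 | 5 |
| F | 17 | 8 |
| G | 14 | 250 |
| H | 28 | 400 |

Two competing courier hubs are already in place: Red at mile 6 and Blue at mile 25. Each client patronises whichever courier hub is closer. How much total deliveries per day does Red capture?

255

The indifferent point is the midpoint (6+25)/2 = 15.5; clients left of it (closer to Red at 6) go to Red, those right go to Blue.
  E at 0 (w=5) → Red
  G at 14 (w=250) → Red
  F at 17 (w=8) → Blue
  A at 22 (w=60) → Blue
  H at 28 (w=400) → Blue
  B at 37 (w=90) → Blue
  D at 38 (w=150) → Blue
  C at 40 (w=250) → Blue
Red captures 255; Blue captures 958.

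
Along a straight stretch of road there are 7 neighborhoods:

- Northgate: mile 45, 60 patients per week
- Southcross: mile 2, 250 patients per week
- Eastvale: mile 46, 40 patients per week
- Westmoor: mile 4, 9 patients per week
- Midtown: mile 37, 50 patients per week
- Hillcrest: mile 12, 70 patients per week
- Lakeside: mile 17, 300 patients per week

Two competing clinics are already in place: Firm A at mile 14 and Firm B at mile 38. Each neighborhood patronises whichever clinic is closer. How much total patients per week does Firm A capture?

629

The indifferent point is the midpoint (14+38)/2 = 26; neighborhoods left of it (closer to Firm A at 14) go to Firm A, those right go to Firm B.
  Southcross at 2 (w=250) → Firm A
  Westmoor at 4 (w=9) → Firm A
  Hillcrest at 12 (w=70) → Firm A
  Lakeside at 17 (w=300) → Firm A
  Midtown at 37 (w=50) → Firm B
  Northgate at 45 (w=60) → Firm B
  Eastvale at 46 (w=40) → Firm B
Firm A captures 629; Firm B captures 150.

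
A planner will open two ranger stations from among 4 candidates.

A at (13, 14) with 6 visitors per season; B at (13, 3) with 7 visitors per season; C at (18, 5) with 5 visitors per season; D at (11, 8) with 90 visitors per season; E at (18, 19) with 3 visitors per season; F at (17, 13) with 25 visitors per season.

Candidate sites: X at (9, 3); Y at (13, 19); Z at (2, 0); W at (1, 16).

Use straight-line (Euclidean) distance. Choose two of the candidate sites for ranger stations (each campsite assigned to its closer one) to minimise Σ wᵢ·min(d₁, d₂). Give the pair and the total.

Evaluate every pair (each demand assigned to the nearer of the two):
  {X, Y}: total = 784.0
  {X, W}: total = 1000.9
  {X, Z}: total = 1004.2
  {Y, Z}: total = 1385.7
  {Y, W}: total = 1417.8
  {Z, W}: total = 1779.1
Best pair: {X, Y} with total 784.0.

{X, Y}, total 784.0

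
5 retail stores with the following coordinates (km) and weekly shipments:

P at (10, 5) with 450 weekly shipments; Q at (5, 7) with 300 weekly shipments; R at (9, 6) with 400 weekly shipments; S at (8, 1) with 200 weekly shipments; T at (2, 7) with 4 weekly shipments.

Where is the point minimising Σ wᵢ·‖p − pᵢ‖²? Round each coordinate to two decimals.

The minimiser of Σwᵢ‖p−pᵢ‖² is the weighted centroid p* = (Σwᵢpᵢ)/(Σwᵢ).
Σwᵢ = 1354.
Σwᵢxᵢ = 450·10 + 300·5 + 400·9 + 200·8 + 4·2 = 11208.
Σwᵢyᵢ = 450·5 + 300·7 + 400·6 + 200·1 + 4·7 = 6978.
x* = 11208/1354 = 8.28, y* = 6978/1354 = 5.15.

(8.28, 5.15)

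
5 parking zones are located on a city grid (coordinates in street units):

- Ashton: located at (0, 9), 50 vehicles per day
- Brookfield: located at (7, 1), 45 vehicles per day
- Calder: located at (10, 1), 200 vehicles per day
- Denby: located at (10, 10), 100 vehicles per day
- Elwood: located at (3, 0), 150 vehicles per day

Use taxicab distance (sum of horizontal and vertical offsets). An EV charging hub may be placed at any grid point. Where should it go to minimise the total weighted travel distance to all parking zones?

(10, 1)

Manhattan distance separates: Σwᵢ(|x−xᵢ|+|y−yᵢ|) = Σwᵢ|x−xᵢ| + Σwᵢ|y−yᵢ|, so x and y are optimised independently as 1-D weighted medians.
Total weight W = 545; half = 272.5.
x-coordinate, sorted with cumulative weight:
  x=0 (Ashton, w=50) cum 50
  x=3 (Elwood, w=150) cum 200
  x=7 (Brookfield, w=45) cum 245
  x=10 (Calder, w=200) cum 445  ← median
  x=10 (Denby, w=100) cum 545
⇒ x* = 10
y-coordinate, sorted with cumulative weight:
  y=0 (Elwood, w=150) cum 150
  y=1 (Brookfield, w=45) cum 195
  y=1 (Calder, w=200) cum 395  ← median
  y=9 (Ashton, w=50) cum 445
  y=10 (Denby, w=100) cum 545
⇒ y* = 1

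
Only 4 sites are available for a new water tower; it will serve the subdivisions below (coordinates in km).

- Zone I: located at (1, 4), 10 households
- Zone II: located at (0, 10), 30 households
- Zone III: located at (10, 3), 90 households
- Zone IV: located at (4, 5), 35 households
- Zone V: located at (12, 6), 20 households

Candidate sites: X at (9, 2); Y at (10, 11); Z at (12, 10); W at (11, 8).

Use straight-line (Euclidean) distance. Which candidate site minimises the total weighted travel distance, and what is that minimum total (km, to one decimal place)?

Total weighted distance at each candidate:
  X (9, 2): total = 875.1
  Y (10, 11): total = 1540.2
  Z (12, 10): total = 1550.7
  W (11, 8): total = 1213.3
Minimum is at X with total 875.1 km.

X, total 875.1 km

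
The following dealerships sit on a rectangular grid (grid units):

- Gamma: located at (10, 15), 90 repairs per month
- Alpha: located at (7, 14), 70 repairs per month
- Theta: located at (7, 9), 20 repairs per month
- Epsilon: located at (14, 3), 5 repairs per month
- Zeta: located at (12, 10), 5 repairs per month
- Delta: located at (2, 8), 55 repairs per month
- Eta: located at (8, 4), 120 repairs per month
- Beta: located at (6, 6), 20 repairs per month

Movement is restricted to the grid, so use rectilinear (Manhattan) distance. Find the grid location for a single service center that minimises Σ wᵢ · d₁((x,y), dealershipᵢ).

Manhattan distance separates: Σwᵢ(|x−xᵢ|+|y−yᵢ|) = Σwᵢ|x−xᵢ| + Σwᵢ|y−yᵢ|, so x and y are optimised independently as 1-D weighted medians.
Total weight W = 385; half = 192.5.
x-coordinate, sorted with cumulative weight:
  x=2 (Delta, w=55) cum 55
  x=6 (Beta, w=20) cum 75
  x=7 (Alpha, w=70) cum 145
  x=7 (Theta, w=20) cum 165
  x=8 (Eta, w=120) cum 285  ← median
  x=10 (Gamma, w=90) cum 375
  x=12 (Zeta, w=5) cum 380
  x=14 (Epsilon, w=5) cum 385
⇒ x* = 8
y-coordinate, sorted with cumulative weight:
  y=3 (Epsilon, w=5) cum 5
  y=4 (Eta, w=120) cum 125
  y=6 (Beta, w=20) cum 145
  y=8 (Delta, w=55) cum 200  ← median
  y=9 (Theta, w=20) cum 220
  y=10 (Zeta, w=5) cum 225
  y=14 (Alpha, w=70) cum 295
  y=15 (Gamma, w=90) cum 385
⇒ y* = 8

(8, 8)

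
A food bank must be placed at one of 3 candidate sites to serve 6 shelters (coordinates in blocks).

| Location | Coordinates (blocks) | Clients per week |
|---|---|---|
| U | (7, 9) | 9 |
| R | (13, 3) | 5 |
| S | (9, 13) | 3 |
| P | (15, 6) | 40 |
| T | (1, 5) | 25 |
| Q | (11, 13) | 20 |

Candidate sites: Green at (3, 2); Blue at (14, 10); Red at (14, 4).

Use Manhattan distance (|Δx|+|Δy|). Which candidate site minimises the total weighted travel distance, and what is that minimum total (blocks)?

Red, total 870 blocks

Total weighted distance at each candidate:
  Green (3, 2): total = 1350
  Blue (14, 10): total = 906
  Red (14, 4): total = 870
Minimum is at Red with total 870 blocks.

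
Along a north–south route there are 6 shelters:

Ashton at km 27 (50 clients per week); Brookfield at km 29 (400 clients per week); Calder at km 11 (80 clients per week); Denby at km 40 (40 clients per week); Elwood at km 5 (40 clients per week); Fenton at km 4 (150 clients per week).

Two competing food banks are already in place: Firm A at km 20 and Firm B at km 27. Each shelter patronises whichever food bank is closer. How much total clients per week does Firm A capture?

The indifferent point is the midpoint (20+27)/2 = 23.5; shelters left of it (closer to Firm A at 20) go to Firm A, those right go to Firm B.
  Fenton at 4 (w=150) → Firm A
  Elwood at 5 (w=40) → Firm A
  Calder at 11 (w=80) → Firm A
  Ashton at 27 (w=50) → Firm B
  Brookfield at 29 (w=400) → Firm B
  Denby at 40 (w=40) → Firm B
Firm A captures 270; Firm B captures 490.

270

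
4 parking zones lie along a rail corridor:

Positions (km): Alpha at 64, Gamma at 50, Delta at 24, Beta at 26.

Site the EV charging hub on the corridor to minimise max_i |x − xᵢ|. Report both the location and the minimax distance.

location 44, max distance 20

The 1-center on a line is the midpoint of the two extreme points: leftmost at 24, rightmost at 64.
Optimal location = (24 + 64)/2 = 44; maximum distance = (64 − 24)/2 = 20.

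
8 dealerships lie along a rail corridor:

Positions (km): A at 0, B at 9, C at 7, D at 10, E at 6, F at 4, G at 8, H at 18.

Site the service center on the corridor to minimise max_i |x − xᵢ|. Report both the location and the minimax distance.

The 1-center on a line is the midpoint of the two extreme points: leftmost at 0, rightmost at 18.
Optimal location = (0 + 18)/2 = 9; maximum distance = (18 − 0)/2 = 9.

location 9, max distance 9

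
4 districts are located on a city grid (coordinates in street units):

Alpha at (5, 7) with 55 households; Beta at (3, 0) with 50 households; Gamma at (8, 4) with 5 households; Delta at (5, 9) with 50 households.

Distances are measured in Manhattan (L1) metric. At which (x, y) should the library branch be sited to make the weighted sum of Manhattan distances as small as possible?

Manhattan distance separates: Σwᵢ(|x−xᵢ|+|y−yᵢ|) = Σwᵢ|x−xᵢ| + Σwᵢ|y−yᵢ|, so x and y are optimised independently as 1-D weighted medians.
Total weight W = 160; half = 80.
x-coordinate, sorted with cumulative weight:
  x=3 (Beta, w=50) cum 50
  x=5 (Alpha, w=55) cum 105  ← median
  x=5 (Delta, w=50) cum 155
  x=8 (Gamma, w=5) cum 160
⇒ x* = 5
y-coordinate, sorted with cumulative weight:
  y=0 (Beta, w=50) cum 50
  y=4 (Gamma, w=5) cum 55
  y=7 (Alpha, w=55) cum 110  ← median
  y=9 (Delta, w=50) cum 160
⇒ y* = 7

(5, 7)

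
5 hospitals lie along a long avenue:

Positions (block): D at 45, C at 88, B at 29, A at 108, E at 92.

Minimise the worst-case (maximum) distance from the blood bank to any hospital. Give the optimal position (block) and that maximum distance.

location 68.5, max distance 39.5

The 1-center on a line is the midpoint of the two extreme points: leftmost at 29, rightmost at 108.
Optimal location = (29 + 108)/2 = 68.5; maximum distance = (108 − 29)/2 = 39.5.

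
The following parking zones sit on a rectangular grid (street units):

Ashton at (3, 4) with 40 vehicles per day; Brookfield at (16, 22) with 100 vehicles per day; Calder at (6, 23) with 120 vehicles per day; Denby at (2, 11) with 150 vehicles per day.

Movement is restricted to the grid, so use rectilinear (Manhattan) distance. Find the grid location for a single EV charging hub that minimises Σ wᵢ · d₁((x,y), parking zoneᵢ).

Manhattan distance separates: Σwᵢ(|x−xᵢ|+|y−yᵢ|) = Σwᵢ|x−xᵢ| + Σwᵢ|y−yᵢ|, so x and y are optimised independently as 1-D weighted medians.
Total weight W = 410; half = 205.
x-coordinate, sorted with cumulative weight:
  x=2 (Denby, w=150) cum 150
  x=3 (Ashton, w=40) cum 190
  x=6 (Calder, w=120) cum 310  ← median
  x=16 (Brookfield, w=100) cum 410
⇒ x* = 6
y-coordinate, sorted with cumulative weight:
  y=4 (Ashton, w=40) cum 40
  y=11 (Denby, w=150) cum 190
  y=22 (Brookfield, w=100) cum 290  ← median
  y=23 (Calder, w=120) cum 410
⇒ y* = 22

(6, 22)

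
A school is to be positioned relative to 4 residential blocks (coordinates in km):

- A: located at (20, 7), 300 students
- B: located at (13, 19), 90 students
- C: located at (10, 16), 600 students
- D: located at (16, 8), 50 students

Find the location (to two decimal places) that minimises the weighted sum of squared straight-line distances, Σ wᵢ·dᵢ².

The minimiser of Σwᵢ‖p−pᵢ‖² is the weighted centroid p* = (Σwᵢpᵢ)/(Σwᵢ).
Σwᵢ = 1040.
Σwᵢxᵢ = 300·20 + 90·13 + 600·10 + 50·16 = 13970.
Σwᵢyᵢ = 300·7 + 90·19 + 600·16 + 50·8 = 13810.
x* = 13970/1040 = 13.43, y* = 13810/1040 = 13.28.

(13.43, 13.28)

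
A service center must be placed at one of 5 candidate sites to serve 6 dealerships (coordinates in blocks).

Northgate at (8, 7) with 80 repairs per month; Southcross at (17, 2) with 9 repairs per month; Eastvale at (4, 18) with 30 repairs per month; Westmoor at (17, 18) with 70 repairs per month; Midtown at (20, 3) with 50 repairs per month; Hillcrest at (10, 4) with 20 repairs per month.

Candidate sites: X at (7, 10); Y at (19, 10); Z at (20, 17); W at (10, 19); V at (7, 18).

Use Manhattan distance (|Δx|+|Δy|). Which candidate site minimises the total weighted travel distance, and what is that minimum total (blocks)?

Total weighted distance at each candidate:
  X (7, 10): total = 3252
  Y (19, 10): total = 3300
  Z (20, 17): total = 3872
  W (10, 19): total = 3706
  V (7, 18): total = 3724
Minimum is at X with total 3252 blocks.

X, total 3252 blocks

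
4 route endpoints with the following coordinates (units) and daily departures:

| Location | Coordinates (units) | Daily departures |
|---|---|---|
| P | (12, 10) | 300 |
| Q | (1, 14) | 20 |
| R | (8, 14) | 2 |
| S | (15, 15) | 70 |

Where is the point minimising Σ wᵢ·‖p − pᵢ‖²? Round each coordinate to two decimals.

The minimiser of Σwᵢ‖p−pᵢ‖² is the weighted centroid p* = (Σwᵢpᵢ)/(Σwᵢ).
Σwᵢ = 392.
Σwᵢxᵢ = 300·12 + 20·1 + 2·8 + 70·15 = 4686.
Σwᵢyᵢ = 300·10 + 20·14 + 2·14 + 70·15 = 4358.
x* = 4686/392 = 11.95, y* = 4358/392 = 11.12.

(11.95, 11.12)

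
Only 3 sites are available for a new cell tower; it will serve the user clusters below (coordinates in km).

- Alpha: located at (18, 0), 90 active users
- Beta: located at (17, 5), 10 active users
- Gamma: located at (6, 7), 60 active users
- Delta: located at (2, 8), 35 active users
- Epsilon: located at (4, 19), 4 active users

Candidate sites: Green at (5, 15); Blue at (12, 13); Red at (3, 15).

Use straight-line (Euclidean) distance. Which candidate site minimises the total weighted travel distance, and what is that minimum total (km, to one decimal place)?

Total weighted distance at each candidate:
  Green (5, 15): total = 2709.4
  Blue (12, 13): total = 2323.4
  Red (3, 15): total = 2857.9
Minimum is at Blue with total 2323.4 km.

Blue, total 2323.4 km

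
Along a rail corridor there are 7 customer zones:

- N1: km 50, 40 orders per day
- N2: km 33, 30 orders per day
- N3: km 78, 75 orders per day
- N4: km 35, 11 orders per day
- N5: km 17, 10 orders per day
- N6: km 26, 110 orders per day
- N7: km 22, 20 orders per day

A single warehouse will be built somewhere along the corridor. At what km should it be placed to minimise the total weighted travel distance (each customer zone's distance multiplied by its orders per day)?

For a sum of weighted absolute distances on a line, the optimum is the weighted median (not the mean). Total weight W = 296; half-weight = 148.
Sort by position and accumulate weight:
  km 17 (N5, w=10) → cum 10
  km 22 (N7, w=20) → cum 30
  km 26 (N6, w=110) → cum 140
  km 33 (N2, w=30) → cum 170  ≥ 148 → median here
  km 35 (N4, w=11) → cum 181
  km 50 (N1, w=40) → cum 221
  km 78 (N3, w=75) → cum 296
Optimal location: km 33.

x = 33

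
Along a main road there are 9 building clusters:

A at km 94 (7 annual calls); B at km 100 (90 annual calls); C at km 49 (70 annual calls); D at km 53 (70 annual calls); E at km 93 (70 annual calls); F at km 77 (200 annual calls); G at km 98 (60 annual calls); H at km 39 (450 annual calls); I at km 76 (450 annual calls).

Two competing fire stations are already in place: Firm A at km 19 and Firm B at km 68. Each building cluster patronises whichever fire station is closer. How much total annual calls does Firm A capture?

450

The indifferent point is the midpoint (19+68)/2 = 43.5; building clusters left of it (closer to Firm A at 19) go to Firm A, those right go to Firm B.
  H at 39 (w=450) → Firm A
  C at 49 (w=70) → Firm B
  D at 53 (w=70) → Firm B
  I at 76 (w=450) → Firm B
  F at 77 (w=200) → Firm B
  E at 93 (w=70) → Firm B
  A at 94 (w=7) → Firm B
  G at 98 (w=60) → Firm B
  B at 100 (w=90) → Firm B
Firm A captures 450; Firm B captures 1017.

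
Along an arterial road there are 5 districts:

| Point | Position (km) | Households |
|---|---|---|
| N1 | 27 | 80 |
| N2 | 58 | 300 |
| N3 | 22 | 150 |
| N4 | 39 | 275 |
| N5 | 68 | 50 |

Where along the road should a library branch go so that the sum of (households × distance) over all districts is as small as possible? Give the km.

For a sum of weighted absolute distances on a line, the optimum is the weighted median (not the mean). Total weight W = 855; half-weight = 427.5.
Sort by position and accumulate weight:
  km 22 (N3, w=150) → cum 150
  km 27 (N1, w=80) → cum 230
  km 39 (N4, w=275) → cum 505  ≥ 427.5 → median here
  km 58 (N2, w=300) → cum 805
  km 68 (N5, w=50) → cum 855
Optimal location: km 39.

x = 39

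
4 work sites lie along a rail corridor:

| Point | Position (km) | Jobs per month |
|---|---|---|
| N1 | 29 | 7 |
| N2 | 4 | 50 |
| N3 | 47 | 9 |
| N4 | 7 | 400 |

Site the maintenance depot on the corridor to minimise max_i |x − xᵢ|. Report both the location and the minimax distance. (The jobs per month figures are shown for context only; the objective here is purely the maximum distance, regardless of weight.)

The 1-center on a line is the midpoint of the two extreme points: leftmost at 4, rightmost at 47.
Optimal location = (4 + 47)/2 = 25.5; maximum distance = (47 − 4)/2 = 21.5.

location 25.5, max distance 21.5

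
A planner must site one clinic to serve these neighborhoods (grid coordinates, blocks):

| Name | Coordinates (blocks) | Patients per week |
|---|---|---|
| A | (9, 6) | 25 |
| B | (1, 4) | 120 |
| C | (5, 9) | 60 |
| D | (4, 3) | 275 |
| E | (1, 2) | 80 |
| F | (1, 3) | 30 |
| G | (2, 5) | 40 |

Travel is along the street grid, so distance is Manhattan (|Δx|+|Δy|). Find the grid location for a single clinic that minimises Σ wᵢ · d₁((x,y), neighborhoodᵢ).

(4, 3)

Manhattan distance separates: Σwᵢ(|x−xᵢ|+|y−yᵢ|) = Σwᵢ|x−xᵢ| + Σwᵢ|y−yᵢ|, so x and y are optimised independently as 1-D weighted medians.
Total weight W = 630; half = 315.
x-coordinate, sorted with cumulative weight:
  x=1 (B, w=120) cum 120
  x=1 (E, w=80) cum 200
  x=1 (F, w=30) cum 230
  x=2 (G, w=40) cum 270
  x=4 (D, w=275) cum 545  ← median
  x=5 (C, w=60) cum 605
  x=9 (A, w=25) cum 630
⇒ x* = 4
y-coordinate, sorted with cumulative weight:
  y=2 (E, w=80) cum 80
  y=3 (D, w=275) cum 355  ← median
  y=3 (F, w=30) cum 385
  y=4 (B, w=120) cum 505
  y=5 (G, w=40) cum 545
  y=6 (A, w=25) cum 570
  y=9 (C, w=60) cum 630
⇒ y* = 3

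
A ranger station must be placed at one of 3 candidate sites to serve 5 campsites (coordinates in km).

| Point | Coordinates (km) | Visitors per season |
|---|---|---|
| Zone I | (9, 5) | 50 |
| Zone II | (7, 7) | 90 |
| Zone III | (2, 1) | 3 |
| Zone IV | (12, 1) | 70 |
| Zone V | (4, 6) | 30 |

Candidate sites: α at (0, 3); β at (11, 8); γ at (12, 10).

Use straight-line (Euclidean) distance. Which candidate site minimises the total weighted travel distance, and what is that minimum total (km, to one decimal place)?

β, total 1298.9 km

Total weighted distance at each candidate:
  α (0, 3): total = 2196.7
  β (11, 8): total = 1298.9
  γ (12, 10): total = 1755.0
Minimum is at β with total 1298.9 km.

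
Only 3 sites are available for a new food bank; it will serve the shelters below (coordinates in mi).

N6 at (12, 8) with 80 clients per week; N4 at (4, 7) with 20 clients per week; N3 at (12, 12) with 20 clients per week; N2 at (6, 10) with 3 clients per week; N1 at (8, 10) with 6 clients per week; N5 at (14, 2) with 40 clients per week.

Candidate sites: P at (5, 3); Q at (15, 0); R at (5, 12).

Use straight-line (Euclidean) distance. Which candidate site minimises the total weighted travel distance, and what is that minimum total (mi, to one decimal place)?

Q, total 1394.7 mi

Total weighted distance at each candidate:
  P (5, 3): total = 1427.8
  Q (15, 0): total = 1394.7
  R (5, 12): total = 1453.4
Minimum is at Q with total 1394.7 mi.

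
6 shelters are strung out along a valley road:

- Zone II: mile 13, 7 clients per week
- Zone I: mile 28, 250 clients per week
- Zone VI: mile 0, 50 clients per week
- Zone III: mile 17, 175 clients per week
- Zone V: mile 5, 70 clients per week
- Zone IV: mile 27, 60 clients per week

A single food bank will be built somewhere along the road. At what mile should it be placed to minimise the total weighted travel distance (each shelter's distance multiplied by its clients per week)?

x = 27

For a sum of weighted absolute distances on a line, the optimum is the weighted median (not the mean). Total weight W = 612; half-weight = 306.
Sort by position and accumulate weight:
  mile 0 (Zone VI, w=50) → cum 50
  mile 5 (Zone V, w=70) → cum 120
  mile 13 (Zone II, w=7) → cum 127
  mile 17 (Zone III, w=175) → cum 302
  mile 27 (Zone IV, w=60) → cum 362  ≥ 306 → median here
  mile 28 (Zone I, w=250) → cum 612
Optimal location: mile 27.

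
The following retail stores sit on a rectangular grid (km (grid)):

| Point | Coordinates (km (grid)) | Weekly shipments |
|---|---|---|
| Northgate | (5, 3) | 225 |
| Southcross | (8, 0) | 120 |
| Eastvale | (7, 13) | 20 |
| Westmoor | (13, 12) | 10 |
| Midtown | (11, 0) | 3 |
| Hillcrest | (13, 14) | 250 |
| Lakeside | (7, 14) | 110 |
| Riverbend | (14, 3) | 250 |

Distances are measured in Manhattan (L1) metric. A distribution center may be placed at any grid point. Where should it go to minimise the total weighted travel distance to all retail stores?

Manhattan distance separates: Σwᵢ(|x−xᵢ|+|y−yᵢ|) = Σwᵢ|x−xᵢ| + Σwᵢ|y−yᵢ|, so x and y are optimised independently as 1-D weighted medians.
Total weight W = 988; half = 494.
x-coordinate, sorted with cumulative weight:
  x=5 (Northgate, w=225) cum 225
  x=7 (Eastvale, w=20) cum 245
  x=7 (Lakeside, w=110) cum 355
  x=8 (Southcross, w=120) cum 475
  x=11 (Midtown, w=3) cum 478
  x=13 (Westmoor, w=10) cum 488
  x=13 (Hillcrest, w=250) cum 738  ← median
  x=14 (Riverbend, w=250) cum 988
⇒ x* = 13
y-coordinate, sorted with cumulative weight:
  y=0 (Southcross, w=120) cum 120
  y=0 (Midtown, w=3) cum 123
  y=3 (Northgate, w=225) cum 348
  y=3 (Riverbend, w=250) cum 598  ← median
  y=12 (Westmoor, w=10) cum 608
  y=13 (Eastvale, w=20) cum 628
  y=14 (Hillcrest, w=250) cum 878
  y=14 (Lakeside, w=110) cum 988
⇒ y* = 3

(13, 3)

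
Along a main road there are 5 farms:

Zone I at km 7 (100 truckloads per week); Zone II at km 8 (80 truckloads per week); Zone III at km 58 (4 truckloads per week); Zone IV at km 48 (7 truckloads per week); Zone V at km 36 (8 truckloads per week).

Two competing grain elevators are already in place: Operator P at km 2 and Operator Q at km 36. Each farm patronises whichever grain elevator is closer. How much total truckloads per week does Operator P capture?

180

The indifferent point is the midpoint (2+36)/2 = 19; farms left of it (closer to Operator P at 2) go to Operator P, those right go to Operator Q.
  Zone I at 7 (w=100) → Operator P
  Zone II at 8 (w=80) → Operator P
  Zone V at 36 (w=8) → Operator Q
  Zone IV at 48 (w=7) → Operator Q
  Zone III at 58 (w=4) → Operator Q
Operator P captures 180; Operator Q captures 19.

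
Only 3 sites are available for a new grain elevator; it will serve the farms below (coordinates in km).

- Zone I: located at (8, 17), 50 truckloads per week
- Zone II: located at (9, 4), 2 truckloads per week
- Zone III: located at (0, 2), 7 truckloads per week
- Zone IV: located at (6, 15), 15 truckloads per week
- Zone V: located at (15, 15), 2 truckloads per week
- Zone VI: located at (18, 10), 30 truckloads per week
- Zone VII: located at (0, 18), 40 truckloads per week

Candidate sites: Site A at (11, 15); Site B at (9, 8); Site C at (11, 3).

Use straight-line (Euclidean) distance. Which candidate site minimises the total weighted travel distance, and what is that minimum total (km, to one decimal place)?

Site A, total 1119.0 km

Total weighted distance at each candidate:
  Site A (11, 15): total = 1119.0
  Site B (9, 8): total = 1483.9
  Site C (11, 3): total = 2059.0
Minimum is at Site A with total 1119.0 km.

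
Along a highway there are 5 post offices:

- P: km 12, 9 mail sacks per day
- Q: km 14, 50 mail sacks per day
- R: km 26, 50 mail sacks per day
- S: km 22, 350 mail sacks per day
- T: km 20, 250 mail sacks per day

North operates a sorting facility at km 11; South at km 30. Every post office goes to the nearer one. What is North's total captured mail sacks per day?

The indifferent point is the midpoint (11+30)/2 = 20.5; post offices left of it (closer to North at 11) go to North, those right go to South.
  P at 12 (w=9) → North
  Q at 14 (w=50) → North
  T at 20 (w=250) → North
  S at 22 (w=350) → South
  R at 26 (w=50) → South
North captures 309; South captures 400.

309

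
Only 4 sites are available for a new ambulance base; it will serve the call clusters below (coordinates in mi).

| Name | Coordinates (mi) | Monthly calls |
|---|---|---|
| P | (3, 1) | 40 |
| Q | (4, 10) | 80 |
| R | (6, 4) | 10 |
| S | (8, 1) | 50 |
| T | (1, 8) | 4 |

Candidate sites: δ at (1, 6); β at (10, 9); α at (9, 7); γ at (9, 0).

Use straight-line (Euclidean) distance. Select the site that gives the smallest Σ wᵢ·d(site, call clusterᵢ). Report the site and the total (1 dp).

δ, total 1107.4 mi

Total weighted distance at each candidate:
  δ (1, 6): total = 1107.4
  β (10, 9): total = 1424.4
  α (9, 7): total = 1184.7
  γ (9, 0): total = 1303.7
Minimum is at δ with total 1107.4 mi.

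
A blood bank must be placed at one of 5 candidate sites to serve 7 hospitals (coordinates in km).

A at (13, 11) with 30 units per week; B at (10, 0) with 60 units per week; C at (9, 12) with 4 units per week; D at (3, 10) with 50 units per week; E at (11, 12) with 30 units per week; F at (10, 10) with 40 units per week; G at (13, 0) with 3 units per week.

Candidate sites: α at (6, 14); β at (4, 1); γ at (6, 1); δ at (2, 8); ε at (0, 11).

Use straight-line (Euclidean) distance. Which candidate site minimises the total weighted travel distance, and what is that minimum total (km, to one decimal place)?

Total weighted distance at each candidate:
  α (6, 14): total = 1801.3
  β (4, 1): total = 2120.7
  γ (6, 1): total = 1911.2
  δ (2, 8): total = 1831.0
  ε (0, 11): total = 2260.7
Minimum is at α with total 1801.3 km.

α, total 1801.3 km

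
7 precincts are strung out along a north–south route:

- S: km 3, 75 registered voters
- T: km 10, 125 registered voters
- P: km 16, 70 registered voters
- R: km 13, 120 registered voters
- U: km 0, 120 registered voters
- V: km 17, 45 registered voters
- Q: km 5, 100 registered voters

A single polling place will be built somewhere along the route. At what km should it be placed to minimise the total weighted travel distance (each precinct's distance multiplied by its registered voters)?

For a sum of weighted absolute distances on a line, the optimum is the weighted median (not the mean). Total weight W = 655; half-weight = 327.5.
Sort by position and accumulate weight:
  km 0 (U, w=120) → cum 120
  km 3 (S, w=75) → cum 195
  km 5 (Q, w=100) → cum 295
  km 10 (T, w=125) → cum 420  ≥ 327.5 → median here
  km 13 (R, w=120) → cum 540
  km 16 (P, w=70) → cum 610
  km 17 (V, w=45) → cum 655
Optimal location: km 10.

x = 10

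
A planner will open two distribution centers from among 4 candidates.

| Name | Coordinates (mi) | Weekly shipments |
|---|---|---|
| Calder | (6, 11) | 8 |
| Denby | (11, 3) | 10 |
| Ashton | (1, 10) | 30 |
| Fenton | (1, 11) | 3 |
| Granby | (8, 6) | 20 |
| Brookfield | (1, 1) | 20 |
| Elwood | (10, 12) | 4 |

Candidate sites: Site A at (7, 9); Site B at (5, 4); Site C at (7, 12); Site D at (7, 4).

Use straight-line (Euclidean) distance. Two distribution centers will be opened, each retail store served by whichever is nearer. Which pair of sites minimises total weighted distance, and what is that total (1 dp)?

Evaluate every pair (each demand assigned to the nearer of the two):
  {Site C, Site D}: total = 451.4
  {Site A, Site D}: total = 456.4
  {Site A, Site B}: total = 460.4
  {Site B, Site C}: total = 464.2
  {Site B, Site D}: total = 517.2
  {Site A, Site C}: total = 559.4
Best pair: {Site C, Site D} with total 451.4.

{Site C, Site D}, total 451.4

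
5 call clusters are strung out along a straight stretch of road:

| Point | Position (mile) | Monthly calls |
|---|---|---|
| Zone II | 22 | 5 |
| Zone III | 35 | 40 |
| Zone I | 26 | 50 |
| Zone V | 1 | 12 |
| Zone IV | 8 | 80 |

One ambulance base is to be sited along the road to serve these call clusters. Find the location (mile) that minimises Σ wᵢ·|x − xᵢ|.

x = 22

For a sum of weighted absolute distances on a line, the optimum is the weighted median (not the mean). Total weight W = 187; half-weight = 93.5.
Sort by position and accumulate weight:
  mile 1 (Zone V, w=12) → cum 12
  mile 8 (Zone IV, w=80) → cum 92
  mile 22 (Zone II, w=5) → cum 97  ≥ 93.5 → median here
  mile 26 (Zone I, w=50) → cum 147
  mile 35 (Zone III, w=40) → cum 187
Optimal location: mile 22.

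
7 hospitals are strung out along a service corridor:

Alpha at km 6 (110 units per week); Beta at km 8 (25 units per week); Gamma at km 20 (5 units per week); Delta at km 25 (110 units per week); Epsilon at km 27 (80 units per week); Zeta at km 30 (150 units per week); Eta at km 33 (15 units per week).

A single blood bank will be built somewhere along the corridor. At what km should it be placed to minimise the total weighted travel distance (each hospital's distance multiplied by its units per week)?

x = 25

For a sum of weighted absolute distances on a line, the optimum is the weighted median (not the mean). Total weight W = 495; half-weight = 247.5.
Sort by position and accumulate weight:
  km 6 (Alpha, w=110) → cum 110
  km 8 (Beta, w=25) → cum 135
  km 20 (Gamma, w=5) → cum 140
  km 25 (Delta, w=110) → cum 250  ≥ 247.5 → median here
  km 27 (Epsilon, w=80) → cum 330
  km 30 (Zeta, w=150) → cum 480
  km 33 (Eta, w=15) → cum 495
Optimal location: km 25.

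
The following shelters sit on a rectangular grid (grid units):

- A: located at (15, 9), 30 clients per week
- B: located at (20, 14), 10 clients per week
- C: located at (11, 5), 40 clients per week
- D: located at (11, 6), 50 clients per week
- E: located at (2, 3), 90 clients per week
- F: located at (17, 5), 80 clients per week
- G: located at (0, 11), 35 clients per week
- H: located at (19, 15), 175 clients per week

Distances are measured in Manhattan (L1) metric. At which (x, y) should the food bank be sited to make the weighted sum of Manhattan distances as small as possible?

Manhattan distance separates: Σwᵢ(|x−xᵢ|+|y−yᵢ|) = Σwᵢ|x−xᵢ| + Σwᵢ|y−yᵢ|, so x and y are optimised independently as 1-D weighted medians.
Total weight W = 510; half = 255.
x-coordinate, sorted with cumulative weight:
  x=0 (G, w=35) cum 35
  x=2 (E, w=90) cum 125
  x=11 (C, w=40) cum 165
  x=11 (D, w=50) cum 215
  x=15 (A, w=30) cum 245
  x=17 (F, w=80) cum 325  ← median
  x=19 (H, w=175) cum 500
  x=20 (B, w=10) cum 510
⇒ x* = 17
y-coordinate, sorted with cumulative weight:
  y=3 (E, w=90) cum 90
  y=5 (C, w=40) cum 130
  y=5 (F, w=80) cum 210
  y=6 (D, w=50) cum 260  ← median
  y=9 (A, w=30) cum 290
  y=11 (G, w=35) cum 325
  y=14 (B, w=10) cum 335
  y=15 (H, w=175) cum 510
⇒ y* = 6

(17, 6)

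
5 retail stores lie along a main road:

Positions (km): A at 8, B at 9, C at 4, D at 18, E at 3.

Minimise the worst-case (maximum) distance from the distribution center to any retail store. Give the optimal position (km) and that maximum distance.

The 1-center on a line is the midpoint of the two extreme points: leftmost at 3, rightmost at 18.
Optimal location = (3 + 18)/2 = 10.5; maximum distance = (18 − 3)/2 = 7.5.

location 10.5, max distance 7.5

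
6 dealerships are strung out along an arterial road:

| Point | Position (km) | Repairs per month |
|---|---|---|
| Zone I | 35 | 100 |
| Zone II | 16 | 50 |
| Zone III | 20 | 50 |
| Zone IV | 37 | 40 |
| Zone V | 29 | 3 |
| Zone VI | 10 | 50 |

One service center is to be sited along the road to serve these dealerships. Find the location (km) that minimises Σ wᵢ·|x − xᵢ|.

x = 20

For a sum of weighted absolute distances on a line, the optimum is the weighted median (not the mean). Total weight W = 293; half-weight = 146.5.
Sort by position and accumulate weight:
  km 10 (Zone VI, w=50) → cum 50
  km 16 (Zone II, w=50) → cum 100
  km 20 (Zone III, w=50) → cum 150  ≥ 146.5 → median here
  km 29 (Zone V, w=3) → cum 153
  km 35 (Zone I, w=100) → cum 253
  km 37 (Zone IV, w=40) → cum 293
Optimal location: km 20.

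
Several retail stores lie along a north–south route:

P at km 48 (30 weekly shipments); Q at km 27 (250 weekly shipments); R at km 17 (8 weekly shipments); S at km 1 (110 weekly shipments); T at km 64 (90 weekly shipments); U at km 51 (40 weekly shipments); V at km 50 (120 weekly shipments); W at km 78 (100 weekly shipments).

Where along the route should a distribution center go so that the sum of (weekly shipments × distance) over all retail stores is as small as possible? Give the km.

x = 48

For a sum of weighted absolute distances on a line, the optimum is the weighted median (not the mean). Total weight W = 748; half-weight = 374.
Sort by position and accumulate weight:
  km 1 (S, w=110) → cum 110
  km 17 (R, w=8) → cum 118
  km 27 (Q, w=250) → cum 368
  km 48 (P, w=30) → cum 398  ≥ 374 → median here
  km 50 (V, w=120) → cum 518
  km 51 (U, w=40) → cum 558
  km 64 (T, w=90) → cum 648
  km 78 (W, w=100) → cum 748
Optimal location: km 48.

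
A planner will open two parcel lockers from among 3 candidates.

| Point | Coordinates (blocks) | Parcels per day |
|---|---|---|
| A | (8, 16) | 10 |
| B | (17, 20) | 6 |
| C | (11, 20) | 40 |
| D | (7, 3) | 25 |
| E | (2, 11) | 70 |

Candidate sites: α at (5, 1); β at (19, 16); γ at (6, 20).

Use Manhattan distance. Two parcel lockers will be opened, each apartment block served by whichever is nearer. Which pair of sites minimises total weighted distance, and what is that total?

{α, γ}, total 1336

Evaluate every pair (each demand assigned to the nearer of the two):
  {α, γ}: total = 1336
  {α, β}: total = 1636
  {β, γ}: total = 1656
Best pair: {α, γ} with total 1336.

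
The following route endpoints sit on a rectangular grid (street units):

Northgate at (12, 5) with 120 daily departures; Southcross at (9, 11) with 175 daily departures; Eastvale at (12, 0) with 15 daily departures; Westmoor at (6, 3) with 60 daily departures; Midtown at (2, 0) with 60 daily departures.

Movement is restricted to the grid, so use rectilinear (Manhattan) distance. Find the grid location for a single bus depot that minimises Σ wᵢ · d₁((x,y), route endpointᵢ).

Manhattan distance separates: Σwᵢ(|x−xᵢ|+|y−yᵢ|) = Σwᵢ|x−xᵢ| + Σwᵢ|y−yᵢ|, so x and y are optimised independently as 1-D weighted medians.
Total weight W = 430; half = 215.
x-coordinate, sorted with cumulative weight:
  x=2 (Midtown, w=60) cum 60
  x=6 (Westmoor, w=60) cum 120
  x=9 (Southcross, w=175) cum 295  ← median
  x=12 (Northgate, w=120) cum 415
  x=12 (Eastvale, w=15) cum 430
⇒ x* = 9
y-coordinate, sorted with cumulative weight:
  y=0 (Eastvale, w=15) cum 15
  y=0 (Midtown, w=60) cum 75
  y=3 (Westmoor, w=60) cum 135
  y=5 (Northgate, w=120) cum 255  ← median
  y=11 (Southcross, w=175) cum 430
⇒ y* = 5

(9, 5)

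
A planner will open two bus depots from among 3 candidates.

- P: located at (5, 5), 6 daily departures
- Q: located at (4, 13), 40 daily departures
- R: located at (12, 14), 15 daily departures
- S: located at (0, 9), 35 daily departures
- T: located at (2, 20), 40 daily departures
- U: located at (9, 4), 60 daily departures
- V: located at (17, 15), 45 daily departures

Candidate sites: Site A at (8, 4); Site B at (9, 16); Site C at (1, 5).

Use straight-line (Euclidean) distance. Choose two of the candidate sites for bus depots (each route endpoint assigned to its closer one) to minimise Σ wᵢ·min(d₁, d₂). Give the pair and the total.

Evaluate every pair (each demand assigned to the nearer of the two):
  {Site A, Site B}: total = 1381.8
  {Site B, Site C}: total = 1624.7
  {Site A, Site C}: total = 1967.5
Best pair: {Site A, Site B} with total 1381.8.

{Site A, Site B}, total 1381.8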